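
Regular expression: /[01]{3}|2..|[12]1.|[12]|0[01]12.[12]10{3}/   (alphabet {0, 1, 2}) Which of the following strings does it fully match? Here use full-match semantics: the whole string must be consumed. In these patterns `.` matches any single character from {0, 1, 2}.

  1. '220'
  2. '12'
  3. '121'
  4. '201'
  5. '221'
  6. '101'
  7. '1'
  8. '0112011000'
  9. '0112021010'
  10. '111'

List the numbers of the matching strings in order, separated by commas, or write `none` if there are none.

1, 4, 5, 6, 7, 8, 10

1 → match
2 → no match
3 → no match
4 → match
5 → match
6 → match
7 → match
8 → match
9 → no match
10 → match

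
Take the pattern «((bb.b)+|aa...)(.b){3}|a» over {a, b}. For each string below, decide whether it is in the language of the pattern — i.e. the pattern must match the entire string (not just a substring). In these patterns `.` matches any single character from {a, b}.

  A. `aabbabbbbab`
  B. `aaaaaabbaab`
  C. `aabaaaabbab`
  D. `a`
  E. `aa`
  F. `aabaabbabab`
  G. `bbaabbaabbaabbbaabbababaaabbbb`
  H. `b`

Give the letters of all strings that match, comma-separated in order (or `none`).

A, D, F

A → match
B → no match
C → no match
D → match
E → no match
F → match
G → no match
H → no match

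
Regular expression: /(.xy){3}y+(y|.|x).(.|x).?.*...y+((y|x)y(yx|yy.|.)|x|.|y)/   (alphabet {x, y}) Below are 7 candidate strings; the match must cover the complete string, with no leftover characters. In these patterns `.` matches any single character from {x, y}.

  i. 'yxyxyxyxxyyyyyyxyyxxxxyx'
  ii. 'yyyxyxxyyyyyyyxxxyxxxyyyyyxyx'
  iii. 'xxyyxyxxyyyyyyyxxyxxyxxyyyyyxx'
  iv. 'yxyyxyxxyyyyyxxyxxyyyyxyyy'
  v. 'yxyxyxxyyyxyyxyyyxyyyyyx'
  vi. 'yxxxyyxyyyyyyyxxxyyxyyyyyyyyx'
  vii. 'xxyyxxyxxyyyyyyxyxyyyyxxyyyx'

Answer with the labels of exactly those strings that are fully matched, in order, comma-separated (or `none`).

i → no match
ii → no match
iii → no match
iv → match
v → no match
vi → no match
vii → no match

iv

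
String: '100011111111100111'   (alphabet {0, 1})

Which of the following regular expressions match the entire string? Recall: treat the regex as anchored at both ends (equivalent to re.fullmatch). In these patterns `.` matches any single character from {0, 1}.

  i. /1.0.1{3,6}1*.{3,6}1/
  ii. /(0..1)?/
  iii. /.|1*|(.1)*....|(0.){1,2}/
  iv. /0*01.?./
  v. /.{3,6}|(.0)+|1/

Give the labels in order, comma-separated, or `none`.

i

i → match
ii → no match
iii → no match
iv → no match
v → no match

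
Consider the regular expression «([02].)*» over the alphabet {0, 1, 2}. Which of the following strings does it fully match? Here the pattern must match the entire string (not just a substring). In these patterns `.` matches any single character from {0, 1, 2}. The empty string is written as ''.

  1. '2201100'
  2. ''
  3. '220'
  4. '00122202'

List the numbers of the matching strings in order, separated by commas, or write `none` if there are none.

2

1 → no match
2 → match
3 → no match
4 → no match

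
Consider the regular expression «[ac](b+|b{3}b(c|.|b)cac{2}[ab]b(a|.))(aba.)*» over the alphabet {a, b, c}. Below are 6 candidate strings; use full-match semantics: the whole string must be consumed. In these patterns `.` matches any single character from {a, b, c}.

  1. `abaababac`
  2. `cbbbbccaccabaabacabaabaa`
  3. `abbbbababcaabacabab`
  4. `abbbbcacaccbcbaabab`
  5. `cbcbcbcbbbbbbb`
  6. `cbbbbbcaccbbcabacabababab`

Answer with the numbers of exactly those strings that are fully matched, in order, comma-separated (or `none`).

6

1 → no match
2 → no match
3 → no match
4 → no match
5 → no match
6 → match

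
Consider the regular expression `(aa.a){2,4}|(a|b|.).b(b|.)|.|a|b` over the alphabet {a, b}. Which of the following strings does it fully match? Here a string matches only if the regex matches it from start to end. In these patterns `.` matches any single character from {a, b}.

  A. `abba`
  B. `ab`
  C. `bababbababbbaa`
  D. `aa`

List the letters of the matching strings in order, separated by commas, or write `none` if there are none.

A → match
B → no match
C → no match
D → no match

A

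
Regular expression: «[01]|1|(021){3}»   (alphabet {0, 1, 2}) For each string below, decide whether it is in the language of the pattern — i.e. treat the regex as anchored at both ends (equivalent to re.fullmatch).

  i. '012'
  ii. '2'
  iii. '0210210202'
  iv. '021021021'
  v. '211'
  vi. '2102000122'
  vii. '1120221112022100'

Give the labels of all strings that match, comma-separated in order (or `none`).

iv

i. '012' → no match
ii. '2' → no match
iii. '0210210202' → no match
iv. '021021021' → match
v. '211' → no match
vi. '2102000122' → no match
vii → no match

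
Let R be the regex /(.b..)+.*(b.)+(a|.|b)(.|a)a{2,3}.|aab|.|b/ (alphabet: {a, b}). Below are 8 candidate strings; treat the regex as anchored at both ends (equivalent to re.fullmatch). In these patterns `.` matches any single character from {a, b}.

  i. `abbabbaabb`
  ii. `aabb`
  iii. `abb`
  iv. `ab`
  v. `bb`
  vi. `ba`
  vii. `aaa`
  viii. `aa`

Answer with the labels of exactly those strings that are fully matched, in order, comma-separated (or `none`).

i → no match
ii → no match
iii → no match
iv → no match
v → no match
vi → no match
vii → no match
viii → no match

none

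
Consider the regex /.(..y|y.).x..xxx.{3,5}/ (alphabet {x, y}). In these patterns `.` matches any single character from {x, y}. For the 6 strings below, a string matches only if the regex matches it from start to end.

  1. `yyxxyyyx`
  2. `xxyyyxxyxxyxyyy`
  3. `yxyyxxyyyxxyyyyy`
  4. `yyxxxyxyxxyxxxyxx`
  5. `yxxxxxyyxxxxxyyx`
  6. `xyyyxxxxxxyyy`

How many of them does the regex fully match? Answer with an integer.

1 → no match
2 → no match
3 → no match
4 → no match
5 → no match
6 → match
Total matched: 1

1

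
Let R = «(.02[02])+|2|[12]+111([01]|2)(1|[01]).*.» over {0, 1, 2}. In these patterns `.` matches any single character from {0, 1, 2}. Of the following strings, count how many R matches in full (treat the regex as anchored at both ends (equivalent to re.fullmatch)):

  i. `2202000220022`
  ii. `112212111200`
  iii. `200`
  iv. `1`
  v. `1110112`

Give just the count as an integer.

1

i → no match
ii → match
iii → no match
iv → no match
v → no match
Total matched: 1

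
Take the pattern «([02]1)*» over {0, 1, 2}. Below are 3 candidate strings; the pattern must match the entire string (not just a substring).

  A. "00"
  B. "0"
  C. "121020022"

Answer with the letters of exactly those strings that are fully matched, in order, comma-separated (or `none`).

A → no match
B → no match
C → no match

none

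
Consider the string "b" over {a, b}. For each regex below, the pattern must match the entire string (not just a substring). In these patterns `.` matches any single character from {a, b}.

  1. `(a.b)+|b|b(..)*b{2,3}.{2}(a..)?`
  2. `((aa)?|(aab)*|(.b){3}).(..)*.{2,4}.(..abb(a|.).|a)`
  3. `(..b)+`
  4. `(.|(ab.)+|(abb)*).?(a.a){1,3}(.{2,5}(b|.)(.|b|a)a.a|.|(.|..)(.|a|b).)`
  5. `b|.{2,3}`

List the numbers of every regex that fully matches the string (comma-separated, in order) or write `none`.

1, 5

1 → match
2 → no match
3 → no match
4 → no match
5 → match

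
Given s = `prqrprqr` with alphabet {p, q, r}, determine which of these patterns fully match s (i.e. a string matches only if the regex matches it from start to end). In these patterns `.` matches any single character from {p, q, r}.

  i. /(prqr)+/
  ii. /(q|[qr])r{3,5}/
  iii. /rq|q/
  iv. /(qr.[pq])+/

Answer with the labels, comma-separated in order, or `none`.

i

i → match
ii → no match
iii → no match
iv → no match — must start with `qr`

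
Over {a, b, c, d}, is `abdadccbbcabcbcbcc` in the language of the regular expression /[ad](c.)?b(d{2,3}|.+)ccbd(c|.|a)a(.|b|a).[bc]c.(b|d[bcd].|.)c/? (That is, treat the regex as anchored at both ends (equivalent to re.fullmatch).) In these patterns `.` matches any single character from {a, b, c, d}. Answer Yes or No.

No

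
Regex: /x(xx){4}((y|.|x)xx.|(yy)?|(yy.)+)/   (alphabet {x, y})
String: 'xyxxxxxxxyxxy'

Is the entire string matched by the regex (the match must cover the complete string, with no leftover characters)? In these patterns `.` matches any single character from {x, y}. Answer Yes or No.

Every match must start with 'xxx', but 'xyxxxxxxxyxxy' does not.

No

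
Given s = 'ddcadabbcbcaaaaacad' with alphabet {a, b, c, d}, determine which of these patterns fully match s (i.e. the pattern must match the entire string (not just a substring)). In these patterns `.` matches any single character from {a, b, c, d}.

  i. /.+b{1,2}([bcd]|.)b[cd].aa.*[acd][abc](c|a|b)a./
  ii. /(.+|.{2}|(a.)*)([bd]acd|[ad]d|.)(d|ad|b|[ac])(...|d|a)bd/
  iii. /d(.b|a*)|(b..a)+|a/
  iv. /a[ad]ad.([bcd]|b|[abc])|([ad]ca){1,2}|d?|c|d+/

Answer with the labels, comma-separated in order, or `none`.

i → match
ii → no match — must end with 'bd'
iii → no match
iv → no match

i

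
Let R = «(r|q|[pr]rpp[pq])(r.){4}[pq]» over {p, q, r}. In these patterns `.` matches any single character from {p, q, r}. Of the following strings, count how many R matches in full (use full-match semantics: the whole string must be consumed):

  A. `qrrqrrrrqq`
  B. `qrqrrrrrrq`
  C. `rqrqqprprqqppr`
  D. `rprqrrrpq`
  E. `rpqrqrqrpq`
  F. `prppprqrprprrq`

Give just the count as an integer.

A → no match
B → match
C → no match
D → no match
E → no match
F → match
Total matched: 2

2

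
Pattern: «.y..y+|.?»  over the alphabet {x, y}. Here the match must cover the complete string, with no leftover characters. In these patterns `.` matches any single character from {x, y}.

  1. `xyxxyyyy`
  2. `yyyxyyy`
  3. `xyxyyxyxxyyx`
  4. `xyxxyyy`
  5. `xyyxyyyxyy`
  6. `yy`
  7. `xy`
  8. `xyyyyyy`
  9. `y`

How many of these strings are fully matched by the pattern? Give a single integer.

5

1. `xyxxyyyy` → match
2. `yyyxyyy` → match
3. `xyxyyxyxxyyx` → no match
4. `xyxxyyy` → match
5. `xyyxyyyxyy` → no match
6. `yy` → no match
7. `xy` → no match
8. `xyyyyyy` → match
9. `y` → match
Total matched: 5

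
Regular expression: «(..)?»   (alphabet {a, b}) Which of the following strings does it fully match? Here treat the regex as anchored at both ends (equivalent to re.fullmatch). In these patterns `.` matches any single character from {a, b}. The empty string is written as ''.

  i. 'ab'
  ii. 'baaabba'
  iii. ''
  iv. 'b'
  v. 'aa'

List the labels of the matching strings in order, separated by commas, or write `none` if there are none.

i. 'ab' → match
ii. 'baaabba' → no match
iii. '' → match
iv. 'b' → no match
v. 'aa' → match

i, iii, v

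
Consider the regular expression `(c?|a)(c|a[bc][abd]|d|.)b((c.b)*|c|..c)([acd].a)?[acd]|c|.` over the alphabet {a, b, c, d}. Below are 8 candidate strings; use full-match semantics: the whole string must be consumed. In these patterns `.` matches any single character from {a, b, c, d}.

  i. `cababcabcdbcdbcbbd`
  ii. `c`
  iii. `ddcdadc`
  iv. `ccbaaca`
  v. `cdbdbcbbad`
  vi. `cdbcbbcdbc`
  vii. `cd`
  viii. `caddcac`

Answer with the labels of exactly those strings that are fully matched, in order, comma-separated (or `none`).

i, ii, iv, vi

i → match
ii. `c` → match
iii. `ddcdadc` → no match
iv. `ccbaaca` → match
v. `cdbdbcbbad` → no match
vi. `cdbcbbcdbc` → match
vii. `cd` → no match
viii. `caddcac` → no match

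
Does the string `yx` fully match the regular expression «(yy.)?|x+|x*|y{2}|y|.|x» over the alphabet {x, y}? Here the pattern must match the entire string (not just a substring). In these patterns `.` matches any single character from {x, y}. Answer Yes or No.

No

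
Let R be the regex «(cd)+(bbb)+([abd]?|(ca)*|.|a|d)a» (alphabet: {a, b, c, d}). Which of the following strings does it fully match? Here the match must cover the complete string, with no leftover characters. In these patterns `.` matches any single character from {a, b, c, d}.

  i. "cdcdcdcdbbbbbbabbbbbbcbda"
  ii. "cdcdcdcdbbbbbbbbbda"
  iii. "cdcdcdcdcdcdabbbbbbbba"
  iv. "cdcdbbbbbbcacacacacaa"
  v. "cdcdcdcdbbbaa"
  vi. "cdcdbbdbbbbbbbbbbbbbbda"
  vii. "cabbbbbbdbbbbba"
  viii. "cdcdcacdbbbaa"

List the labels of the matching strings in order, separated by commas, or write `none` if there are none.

ii, iv, v

i → no match
ii → match
iii → no match
iv → match
v → match
vi → no match
vii → no match — must start with "cd"
viii → no match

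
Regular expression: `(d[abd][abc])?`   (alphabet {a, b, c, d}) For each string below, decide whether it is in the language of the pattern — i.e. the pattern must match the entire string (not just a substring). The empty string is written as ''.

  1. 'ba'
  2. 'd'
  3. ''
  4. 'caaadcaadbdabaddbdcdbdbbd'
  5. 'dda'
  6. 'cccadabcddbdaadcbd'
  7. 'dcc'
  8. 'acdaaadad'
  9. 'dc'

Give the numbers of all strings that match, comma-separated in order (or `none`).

1. 'ba' → no match
2. 'd' → no match
3. '' → match
4 → no match
5. 'dda' → match
6 → no match
7. 'dcc' → no match
8. 'acdaaadad' → no match
9. 'dc' → no match

3, 5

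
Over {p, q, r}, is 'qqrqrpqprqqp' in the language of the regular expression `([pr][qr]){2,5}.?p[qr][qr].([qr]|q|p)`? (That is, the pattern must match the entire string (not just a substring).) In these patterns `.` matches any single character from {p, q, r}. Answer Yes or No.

No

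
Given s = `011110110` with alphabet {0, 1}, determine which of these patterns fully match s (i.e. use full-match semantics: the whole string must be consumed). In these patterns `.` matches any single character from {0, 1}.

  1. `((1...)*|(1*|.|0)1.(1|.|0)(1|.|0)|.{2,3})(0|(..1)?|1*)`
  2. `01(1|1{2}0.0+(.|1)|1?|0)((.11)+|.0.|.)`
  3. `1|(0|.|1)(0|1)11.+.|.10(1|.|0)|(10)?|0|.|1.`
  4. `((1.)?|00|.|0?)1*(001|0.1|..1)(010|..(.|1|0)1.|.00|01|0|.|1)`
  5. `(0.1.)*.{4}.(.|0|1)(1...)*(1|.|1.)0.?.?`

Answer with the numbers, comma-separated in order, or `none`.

3, 4, 5

1 → no match
2 → no match
3 → match
4 → match
5 → match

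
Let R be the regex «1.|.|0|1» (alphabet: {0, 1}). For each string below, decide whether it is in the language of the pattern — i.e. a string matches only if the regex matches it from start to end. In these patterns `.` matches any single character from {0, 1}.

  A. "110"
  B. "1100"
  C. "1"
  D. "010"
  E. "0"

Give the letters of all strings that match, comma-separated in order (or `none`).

A → no match
B → no match
C → match
D → no match
E → match

C, E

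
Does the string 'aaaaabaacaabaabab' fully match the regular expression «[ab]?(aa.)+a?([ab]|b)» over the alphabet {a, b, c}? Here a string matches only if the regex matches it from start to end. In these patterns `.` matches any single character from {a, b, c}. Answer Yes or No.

Yes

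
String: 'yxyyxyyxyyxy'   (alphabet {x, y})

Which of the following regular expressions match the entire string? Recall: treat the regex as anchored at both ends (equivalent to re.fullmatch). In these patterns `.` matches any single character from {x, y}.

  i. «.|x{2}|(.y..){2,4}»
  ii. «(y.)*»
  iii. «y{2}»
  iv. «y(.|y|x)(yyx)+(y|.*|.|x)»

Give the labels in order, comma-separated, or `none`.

i → no match
ii → no match
iii → no match
iv → match

iv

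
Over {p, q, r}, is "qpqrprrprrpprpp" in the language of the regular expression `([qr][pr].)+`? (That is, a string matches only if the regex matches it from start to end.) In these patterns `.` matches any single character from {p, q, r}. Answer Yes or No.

Yes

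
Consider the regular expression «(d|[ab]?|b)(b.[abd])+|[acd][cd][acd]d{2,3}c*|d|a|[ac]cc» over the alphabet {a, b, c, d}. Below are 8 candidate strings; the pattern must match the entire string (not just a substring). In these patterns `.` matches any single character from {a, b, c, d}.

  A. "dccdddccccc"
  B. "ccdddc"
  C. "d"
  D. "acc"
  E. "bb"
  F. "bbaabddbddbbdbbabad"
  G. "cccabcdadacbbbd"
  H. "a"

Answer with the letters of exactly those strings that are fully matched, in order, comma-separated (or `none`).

A → match
B → match
C → match
D → match
E → no match
F → match
G → no match
H → match

A, B, C, D, F, H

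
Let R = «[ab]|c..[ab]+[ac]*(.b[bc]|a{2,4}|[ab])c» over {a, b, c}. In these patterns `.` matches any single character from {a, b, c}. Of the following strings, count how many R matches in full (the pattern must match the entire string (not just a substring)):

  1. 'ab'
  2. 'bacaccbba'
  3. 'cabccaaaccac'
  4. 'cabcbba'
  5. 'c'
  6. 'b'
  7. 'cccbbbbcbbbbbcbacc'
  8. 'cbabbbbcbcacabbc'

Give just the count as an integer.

1 → no match
2 → no match
3 → no match
4 → no match
5 → no match
6 → match
7 → no match
8 → no match
Total matched: 1

1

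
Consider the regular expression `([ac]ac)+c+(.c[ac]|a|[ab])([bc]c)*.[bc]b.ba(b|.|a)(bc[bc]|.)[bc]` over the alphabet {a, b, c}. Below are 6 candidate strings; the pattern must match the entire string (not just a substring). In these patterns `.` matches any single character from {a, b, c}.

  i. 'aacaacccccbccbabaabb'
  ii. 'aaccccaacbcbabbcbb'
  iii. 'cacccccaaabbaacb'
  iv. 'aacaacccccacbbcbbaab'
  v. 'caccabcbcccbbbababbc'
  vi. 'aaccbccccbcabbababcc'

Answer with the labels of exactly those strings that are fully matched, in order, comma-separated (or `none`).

i → match
ii → match
iii → no match
iv → no match
v → match
vi → match

i, ii, v, vi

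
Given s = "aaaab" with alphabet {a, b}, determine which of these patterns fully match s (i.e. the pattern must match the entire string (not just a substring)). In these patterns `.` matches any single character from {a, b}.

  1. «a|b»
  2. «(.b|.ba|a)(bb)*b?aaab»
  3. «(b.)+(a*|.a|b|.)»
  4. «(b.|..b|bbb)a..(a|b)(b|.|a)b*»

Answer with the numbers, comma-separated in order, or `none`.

1 → no match
2 → match
3 → no match — must start with "b"
4 → no match

2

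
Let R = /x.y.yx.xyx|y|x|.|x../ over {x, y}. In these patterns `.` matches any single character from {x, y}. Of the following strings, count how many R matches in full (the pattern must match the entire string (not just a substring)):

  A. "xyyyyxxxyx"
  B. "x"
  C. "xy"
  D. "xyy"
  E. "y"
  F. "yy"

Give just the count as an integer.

4

A. "xyyyyxxxyx" → match
B. "x" → match
C. "xy" → no match
D. "xyy" → match
E. "y" → match
F. "yy" → no match
Total matched: 4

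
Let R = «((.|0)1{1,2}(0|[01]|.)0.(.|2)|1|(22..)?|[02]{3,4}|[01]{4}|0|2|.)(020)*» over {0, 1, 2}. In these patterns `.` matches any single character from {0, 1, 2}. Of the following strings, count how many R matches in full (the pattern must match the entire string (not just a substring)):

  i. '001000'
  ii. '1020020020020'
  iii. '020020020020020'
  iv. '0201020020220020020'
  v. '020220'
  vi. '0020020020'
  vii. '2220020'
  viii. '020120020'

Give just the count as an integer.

i. '001000' → no match
ii → match
iii → match
iv → no match
v. '020220' → no match
vi. '0020020020' → match
vii. '2220020' → match
viii. '020120020' → no match
Total matched: 4

4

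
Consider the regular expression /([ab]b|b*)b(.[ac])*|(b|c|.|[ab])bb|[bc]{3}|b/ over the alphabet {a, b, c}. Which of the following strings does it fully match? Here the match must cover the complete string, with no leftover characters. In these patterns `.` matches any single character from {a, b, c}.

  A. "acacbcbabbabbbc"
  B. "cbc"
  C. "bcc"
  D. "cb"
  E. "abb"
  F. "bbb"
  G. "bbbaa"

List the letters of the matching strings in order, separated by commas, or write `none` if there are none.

B, C, E, F, G

A → no match
B → match
C → match
D → no match
E → match
F → match
G → match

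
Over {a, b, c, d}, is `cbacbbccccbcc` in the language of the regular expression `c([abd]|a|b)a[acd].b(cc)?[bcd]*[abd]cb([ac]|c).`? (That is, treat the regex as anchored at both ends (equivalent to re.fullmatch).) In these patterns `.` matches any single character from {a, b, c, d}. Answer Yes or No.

No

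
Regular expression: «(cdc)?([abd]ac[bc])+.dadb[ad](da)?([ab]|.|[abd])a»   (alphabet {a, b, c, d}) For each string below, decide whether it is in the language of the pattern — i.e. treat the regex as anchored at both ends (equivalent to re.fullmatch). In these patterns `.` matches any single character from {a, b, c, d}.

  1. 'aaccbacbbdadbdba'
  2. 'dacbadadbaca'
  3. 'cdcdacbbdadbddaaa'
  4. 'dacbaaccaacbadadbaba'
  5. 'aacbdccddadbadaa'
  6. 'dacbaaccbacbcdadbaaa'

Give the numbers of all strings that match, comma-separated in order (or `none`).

1, 2, 3, 4, 6

1 → match
2 → match
3 → match
4 → match
5 → no match
6 → match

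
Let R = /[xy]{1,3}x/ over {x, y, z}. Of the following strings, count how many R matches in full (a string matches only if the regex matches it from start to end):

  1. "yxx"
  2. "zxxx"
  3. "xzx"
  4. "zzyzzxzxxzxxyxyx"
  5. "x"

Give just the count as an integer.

1. "yxx" → match
2. "zxxx" → no match
3. "xzx" → no match
4 → no match
5. "x" → no match
Total matched: 1

1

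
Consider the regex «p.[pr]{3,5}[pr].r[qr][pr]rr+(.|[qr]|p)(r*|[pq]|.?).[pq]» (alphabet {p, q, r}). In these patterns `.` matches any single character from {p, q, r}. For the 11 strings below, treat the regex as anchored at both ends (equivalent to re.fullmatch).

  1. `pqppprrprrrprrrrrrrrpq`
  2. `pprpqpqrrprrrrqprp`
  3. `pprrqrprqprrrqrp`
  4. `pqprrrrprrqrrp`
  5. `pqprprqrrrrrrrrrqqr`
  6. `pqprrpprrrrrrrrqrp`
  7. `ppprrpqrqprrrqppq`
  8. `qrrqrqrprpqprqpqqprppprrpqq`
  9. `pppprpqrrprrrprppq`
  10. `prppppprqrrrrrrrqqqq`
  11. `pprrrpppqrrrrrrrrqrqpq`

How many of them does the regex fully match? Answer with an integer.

4

1 → match
2 → no match
3 → no match
4 → no match
5 → no match
6 → match
7 → match
8 → no match — must start with `p`
9 → no match
10 → match
11 → no match
Total matched: 4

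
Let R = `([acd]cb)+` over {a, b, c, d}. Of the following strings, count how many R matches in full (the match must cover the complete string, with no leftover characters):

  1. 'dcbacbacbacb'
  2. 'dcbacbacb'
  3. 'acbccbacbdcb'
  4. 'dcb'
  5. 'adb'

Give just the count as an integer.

4

1. 'dcbacbacbacb' → match
2. 'dcbacbacb' → match
3. 'acbccbacbdcb' → match
4. 'dcb' → match
5. 'adb' → no match — must end with 'cb'
Total matched: 4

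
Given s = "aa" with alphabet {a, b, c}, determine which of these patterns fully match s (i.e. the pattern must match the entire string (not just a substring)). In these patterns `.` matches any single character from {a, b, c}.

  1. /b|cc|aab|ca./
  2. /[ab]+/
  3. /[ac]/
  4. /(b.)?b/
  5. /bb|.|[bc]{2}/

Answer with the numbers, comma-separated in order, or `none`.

2

1 → no match
2 → match
3 → no match
4 → no match — must end with "b"
5 → no match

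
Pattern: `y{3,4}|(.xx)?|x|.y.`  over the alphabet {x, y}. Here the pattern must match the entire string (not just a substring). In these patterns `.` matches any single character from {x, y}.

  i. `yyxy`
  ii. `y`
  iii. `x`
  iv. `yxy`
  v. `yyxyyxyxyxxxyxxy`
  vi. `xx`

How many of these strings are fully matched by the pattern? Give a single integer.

1

i → no match
ii → no match
iii → match
iv → no match
v → no match
vi → no match
Total matched: 1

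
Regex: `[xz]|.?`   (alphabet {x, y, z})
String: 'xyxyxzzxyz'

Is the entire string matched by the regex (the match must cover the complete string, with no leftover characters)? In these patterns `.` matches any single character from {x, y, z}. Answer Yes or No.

No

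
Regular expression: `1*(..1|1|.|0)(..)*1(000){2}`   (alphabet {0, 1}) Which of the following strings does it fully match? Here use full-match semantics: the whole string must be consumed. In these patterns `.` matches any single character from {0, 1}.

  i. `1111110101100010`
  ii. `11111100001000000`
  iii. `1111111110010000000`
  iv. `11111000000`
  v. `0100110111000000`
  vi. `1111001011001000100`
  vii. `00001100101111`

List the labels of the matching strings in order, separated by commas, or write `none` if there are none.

ii, iv, v

i → no match — must end with `000`
ii → match
iii → no match
iv → match
v → match
vi → no match — must end with `000`
vii → no match — must end with `000`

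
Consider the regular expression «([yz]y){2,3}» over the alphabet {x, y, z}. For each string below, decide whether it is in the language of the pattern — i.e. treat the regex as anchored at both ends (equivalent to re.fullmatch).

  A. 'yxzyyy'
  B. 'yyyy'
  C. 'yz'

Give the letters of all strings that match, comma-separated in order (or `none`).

B

A → no match
B → match
C → no match — must end with 'y'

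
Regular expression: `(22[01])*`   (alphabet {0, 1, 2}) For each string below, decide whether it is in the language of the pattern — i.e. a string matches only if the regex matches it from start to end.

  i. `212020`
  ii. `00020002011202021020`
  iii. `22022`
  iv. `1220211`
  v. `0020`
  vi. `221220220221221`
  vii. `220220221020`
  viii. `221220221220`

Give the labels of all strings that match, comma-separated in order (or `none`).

vi, viii

i → no match
ii → no match
iii → no match
iv → no match
v → no match
vi → match
vii → no match
viii → match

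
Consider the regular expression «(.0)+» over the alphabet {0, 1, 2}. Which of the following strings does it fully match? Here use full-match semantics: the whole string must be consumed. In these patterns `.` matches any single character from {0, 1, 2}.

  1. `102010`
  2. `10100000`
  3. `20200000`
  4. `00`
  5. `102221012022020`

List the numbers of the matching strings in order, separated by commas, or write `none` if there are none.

1 → match
2 → match
3 → match
4 → match
5 → no match

1, 2, 3, 4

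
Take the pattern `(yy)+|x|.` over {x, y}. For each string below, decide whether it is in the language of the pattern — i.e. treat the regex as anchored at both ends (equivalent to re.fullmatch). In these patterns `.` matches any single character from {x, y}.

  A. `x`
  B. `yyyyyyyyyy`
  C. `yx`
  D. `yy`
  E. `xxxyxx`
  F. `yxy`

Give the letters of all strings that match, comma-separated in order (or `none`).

A, B, D

A → match
B → match
C → no match
D → match
E → no match
F → no match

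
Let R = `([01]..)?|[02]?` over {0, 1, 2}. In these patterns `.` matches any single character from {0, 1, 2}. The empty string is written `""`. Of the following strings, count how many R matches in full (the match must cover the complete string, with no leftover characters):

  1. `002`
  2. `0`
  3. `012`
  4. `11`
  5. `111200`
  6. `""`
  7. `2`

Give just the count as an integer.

5

1. `002` → match
2. `0` → match
3. `012` → match
4. `11` → no match
5. `111200` → no match
6. `""` → match
7. `2` → match
Total matched: 5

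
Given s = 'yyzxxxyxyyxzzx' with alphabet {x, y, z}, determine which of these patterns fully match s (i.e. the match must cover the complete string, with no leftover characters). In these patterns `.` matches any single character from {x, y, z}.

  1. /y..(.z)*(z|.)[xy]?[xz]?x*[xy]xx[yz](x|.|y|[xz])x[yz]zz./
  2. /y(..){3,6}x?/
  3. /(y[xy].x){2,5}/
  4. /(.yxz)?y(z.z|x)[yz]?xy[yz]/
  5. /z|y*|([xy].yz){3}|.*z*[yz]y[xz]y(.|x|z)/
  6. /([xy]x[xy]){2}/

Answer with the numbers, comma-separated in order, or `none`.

2

1 → no match
2 → match
3 → no match
4 → no match
5 → no match
6 → no match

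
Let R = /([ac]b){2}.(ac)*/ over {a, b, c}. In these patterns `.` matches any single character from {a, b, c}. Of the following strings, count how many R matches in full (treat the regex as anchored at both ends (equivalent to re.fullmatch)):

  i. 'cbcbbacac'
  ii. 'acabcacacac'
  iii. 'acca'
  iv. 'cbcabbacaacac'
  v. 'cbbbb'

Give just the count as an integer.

i. 'cbcbbacac' → match
ii. 'acabcacacac' → no match
iii. 'acca' → no match
iv → no match
v. 'cbbbb' → no match
Total matched: 1

1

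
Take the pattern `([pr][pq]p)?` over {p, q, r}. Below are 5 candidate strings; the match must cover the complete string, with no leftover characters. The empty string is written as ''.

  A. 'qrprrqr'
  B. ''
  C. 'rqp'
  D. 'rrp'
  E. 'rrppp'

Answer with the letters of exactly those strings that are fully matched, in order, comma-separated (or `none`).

A → no match
B → match
C → match
D → no match
E → no match

B, C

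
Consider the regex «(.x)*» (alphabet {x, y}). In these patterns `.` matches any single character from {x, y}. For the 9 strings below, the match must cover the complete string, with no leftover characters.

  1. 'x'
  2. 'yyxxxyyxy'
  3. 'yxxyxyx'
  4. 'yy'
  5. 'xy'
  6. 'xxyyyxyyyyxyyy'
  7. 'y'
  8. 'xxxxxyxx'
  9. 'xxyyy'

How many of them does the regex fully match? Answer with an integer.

0

1 → no match
2 → no match
3 → no match
4 → no match
5 → no match
6 → no match
7 → no match
8 → no match
9 → no match
Total matched: 0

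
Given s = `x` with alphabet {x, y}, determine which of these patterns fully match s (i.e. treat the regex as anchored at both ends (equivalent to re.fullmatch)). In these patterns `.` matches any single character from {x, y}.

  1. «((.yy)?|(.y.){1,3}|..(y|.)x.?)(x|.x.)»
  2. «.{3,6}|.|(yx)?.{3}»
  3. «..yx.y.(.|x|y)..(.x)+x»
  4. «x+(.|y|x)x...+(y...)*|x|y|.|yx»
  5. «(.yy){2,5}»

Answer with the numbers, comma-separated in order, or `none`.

1 → match
2 → match
3 → no match — must end with `xx`
4 → match
5 → no match — must end with `yy`

1, 2, 4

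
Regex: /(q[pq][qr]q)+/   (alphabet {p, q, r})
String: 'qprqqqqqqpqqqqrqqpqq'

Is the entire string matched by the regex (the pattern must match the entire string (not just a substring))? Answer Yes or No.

Yes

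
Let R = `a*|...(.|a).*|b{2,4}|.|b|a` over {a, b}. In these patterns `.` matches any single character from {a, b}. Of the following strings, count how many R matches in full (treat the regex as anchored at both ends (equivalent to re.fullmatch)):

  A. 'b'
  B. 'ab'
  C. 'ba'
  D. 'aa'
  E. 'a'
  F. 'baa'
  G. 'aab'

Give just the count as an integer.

A → match
B → no match
C → no match
D → match
E → match
F → no match
G → no match
Total matched: 3

3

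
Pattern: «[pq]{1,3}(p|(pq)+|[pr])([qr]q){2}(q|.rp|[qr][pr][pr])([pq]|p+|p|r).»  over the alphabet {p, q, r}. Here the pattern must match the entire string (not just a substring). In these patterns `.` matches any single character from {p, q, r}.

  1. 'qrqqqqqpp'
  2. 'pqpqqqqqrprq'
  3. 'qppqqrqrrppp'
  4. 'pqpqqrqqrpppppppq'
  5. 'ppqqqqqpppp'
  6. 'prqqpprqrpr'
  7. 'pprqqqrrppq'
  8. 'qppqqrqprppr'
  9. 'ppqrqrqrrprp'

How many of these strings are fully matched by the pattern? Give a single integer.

8

1 → match
2 → match
3 → match
4 → match
5 → match
6 → no match
7 → match
8 → match
9 → match
Total matched: 8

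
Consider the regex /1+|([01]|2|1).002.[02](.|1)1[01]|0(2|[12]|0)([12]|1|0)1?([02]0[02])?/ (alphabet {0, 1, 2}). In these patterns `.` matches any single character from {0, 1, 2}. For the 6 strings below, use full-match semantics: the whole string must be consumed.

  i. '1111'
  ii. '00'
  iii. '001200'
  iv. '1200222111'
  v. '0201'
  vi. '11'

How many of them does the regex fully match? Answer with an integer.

5

i → match
ii → no match
iii → match
iv → match
v → match
vi → match
Total matched: 5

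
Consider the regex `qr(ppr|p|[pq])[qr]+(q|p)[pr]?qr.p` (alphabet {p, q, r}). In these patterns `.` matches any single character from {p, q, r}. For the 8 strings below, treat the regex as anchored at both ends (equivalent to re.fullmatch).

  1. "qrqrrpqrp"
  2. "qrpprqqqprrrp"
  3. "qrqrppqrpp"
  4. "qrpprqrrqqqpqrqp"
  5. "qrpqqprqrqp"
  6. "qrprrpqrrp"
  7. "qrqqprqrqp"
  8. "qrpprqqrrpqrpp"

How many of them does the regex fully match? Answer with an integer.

6

1 → no match
2 → no match
3 → match
4 → match
5 → match
6 → match
7 → match
8 → match
Total matched: 6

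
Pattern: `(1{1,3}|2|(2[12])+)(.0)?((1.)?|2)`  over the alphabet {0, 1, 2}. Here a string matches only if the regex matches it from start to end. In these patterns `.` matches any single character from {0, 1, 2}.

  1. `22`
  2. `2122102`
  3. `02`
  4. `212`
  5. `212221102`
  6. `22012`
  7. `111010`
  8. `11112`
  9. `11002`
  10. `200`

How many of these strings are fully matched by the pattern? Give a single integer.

1. `22` → match
2. `2122102` → match
3. `02` → no match
4. `212` → match
5. `212221102` → match
6. `22012` → match
7. `111010` → match
8. `11112` → match
9. `11002` → match
10. `200` → match
Total matched: 9

9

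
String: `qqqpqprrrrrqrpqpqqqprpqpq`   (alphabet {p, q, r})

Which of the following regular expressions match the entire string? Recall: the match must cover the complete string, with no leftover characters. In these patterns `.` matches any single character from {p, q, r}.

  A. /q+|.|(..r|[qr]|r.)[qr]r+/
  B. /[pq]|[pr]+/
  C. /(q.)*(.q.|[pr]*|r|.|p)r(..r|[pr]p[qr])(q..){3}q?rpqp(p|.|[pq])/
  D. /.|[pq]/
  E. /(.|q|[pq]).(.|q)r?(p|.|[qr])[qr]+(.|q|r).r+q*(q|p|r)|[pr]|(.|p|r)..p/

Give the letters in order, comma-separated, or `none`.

A → no match
B → no match
C → match
D → no match
E → no match

C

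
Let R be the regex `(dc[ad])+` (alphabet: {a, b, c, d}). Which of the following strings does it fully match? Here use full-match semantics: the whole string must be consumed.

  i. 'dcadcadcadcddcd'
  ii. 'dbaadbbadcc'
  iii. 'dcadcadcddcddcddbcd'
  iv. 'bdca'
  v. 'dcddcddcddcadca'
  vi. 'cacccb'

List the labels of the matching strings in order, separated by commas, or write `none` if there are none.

i, v

i → match
ii. 'dbaadbbadcc' → no match — must start with 'dc'
iii → no match
iv. 'bdca' → no match — must start with 'dc'
v → match
vi. 'cacccb' → no match — must start with 'dc'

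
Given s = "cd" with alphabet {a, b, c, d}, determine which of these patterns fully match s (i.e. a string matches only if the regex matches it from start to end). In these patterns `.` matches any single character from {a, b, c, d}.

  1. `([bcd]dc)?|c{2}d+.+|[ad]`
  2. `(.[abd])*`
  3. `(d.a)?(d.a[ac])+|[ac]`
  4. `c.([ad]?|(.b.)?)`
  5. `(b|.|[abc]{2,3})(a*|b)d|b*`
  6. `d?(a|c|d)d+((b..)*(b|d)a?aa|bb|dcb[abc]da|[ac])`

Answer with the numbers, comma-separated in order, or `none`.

1 → no match
2 → match
3 → no match
4 → match
5 → match
6 → no match

2, 4, 5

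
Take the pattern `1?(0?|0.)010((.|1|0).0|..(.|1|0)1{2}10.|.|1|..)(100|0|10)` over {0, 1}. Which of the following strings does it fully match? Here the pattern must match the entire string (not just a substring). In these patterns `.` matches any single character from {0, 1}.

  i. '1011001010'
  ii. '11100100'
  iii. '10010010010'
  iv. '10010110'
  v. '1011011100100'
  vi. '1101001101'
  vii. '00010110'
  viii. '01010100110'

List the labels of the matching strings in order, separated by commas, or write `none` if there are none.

i → no match
ii → no match
iii → no match
iv → match
v → no match
vi → no match
vii → match
viii → no match

iv, vii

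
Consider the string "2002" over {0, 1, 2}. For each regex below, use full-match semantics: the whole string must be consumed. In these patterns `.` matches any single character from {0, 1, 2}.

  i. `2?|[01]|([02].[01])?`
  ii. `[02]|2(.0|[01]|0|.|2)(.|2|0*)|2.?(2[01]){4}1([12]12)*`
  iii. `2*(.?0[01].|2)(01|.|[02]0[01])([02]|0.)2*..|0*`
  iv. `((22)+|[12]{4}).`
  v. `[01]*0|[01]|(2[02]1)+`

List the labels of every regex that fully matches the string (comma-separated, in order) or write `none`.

ii

i → no match
ii → match
iii → no match
iv → no match
v → no match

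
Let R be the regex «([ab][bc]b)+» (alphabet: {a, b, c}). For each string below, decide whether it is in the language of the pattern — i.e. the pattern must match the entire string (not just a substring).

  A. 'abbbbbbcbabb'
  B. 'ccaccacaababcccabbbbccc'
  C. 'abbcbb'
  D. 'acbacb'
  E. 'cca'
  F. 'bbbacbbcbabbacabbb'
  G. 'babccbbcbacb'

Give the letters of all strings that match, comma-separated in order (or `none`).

A, D

A. 'abbbbbbcbabb' → match
B → no match — must end with 'b'
C. 'abbcbb' → no match
D. 'acbacb' → match
E. 'cca' → no match — must end with 'b'
F → no match
G. 'babccbbcbacb' → no match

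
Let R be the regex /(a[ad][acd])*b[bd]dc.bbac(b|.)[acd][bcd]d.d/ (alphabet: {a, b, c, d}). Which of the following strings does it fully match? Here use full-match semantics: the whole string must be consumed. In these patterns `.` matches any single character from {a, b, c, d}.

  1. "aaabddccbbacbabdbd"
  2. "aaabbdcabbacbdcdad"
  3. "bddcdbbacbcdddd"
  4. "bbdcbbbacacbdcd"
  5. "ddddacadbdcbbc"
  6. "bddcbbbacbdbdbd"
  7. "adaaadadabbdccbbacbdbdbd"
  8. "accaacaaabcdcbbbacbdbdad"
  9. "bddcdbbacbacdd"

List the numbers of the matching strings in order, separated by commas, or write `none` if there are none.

1 → match
2 → match
3 → match
4 → match
5 → no match — must end with "d"
6 → match
7 → match
8 → no match
9 → no match

1, 2, 3, 4, 6, 7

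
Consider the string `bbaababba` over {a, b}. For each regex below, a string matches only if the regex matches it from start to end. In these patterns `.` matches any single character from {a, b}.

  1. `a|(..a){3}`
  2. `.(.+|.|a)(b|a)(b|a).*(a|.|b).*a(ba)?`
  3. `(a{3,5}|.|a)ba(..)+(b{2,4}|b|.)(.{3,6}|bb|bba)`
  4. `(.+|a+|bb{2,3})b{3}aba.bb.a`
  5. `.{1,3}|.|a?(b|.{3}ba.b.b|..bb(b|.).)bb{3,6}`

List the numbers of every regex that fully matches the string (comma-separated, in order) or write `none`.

1 → match
2 → match
3 → match
4 → no match
5 → no match

1, 2, 3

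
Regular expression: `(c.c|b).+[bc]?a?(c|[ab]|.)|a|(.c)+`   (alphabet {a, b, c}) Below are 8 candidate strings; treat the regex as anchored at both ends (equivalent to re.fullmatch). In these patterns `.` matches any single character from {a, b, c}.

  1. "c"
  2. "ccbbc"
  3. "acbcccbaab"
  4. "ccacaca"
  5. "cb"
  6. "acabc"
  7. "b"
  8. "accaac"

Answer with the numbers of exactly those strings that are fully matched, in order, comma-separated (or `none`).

none

1. "c" → no match
2. "ccbbc" → no match
3. "acbcccbaab" → no match
4. "ccacaca" → no match
5. "cb" → no match
6. "acabc" → no match
7. "b" → no match
8. "accaac" → no match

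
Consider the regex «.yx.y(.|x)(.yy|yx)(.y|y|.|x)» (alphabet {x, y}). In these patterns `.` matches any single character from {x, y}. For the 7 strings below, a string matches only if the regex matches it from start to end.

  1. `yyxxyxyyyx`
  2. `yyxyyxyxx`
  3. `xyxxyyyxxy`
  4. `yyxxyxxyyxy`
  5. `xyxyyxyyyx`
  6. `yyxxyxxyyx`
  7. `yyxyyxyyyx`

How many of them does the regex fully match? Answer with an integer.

1 → match
2 → match
3 → match
4 → match
5 → match
6 → match
7 → match
Total matched: 7

7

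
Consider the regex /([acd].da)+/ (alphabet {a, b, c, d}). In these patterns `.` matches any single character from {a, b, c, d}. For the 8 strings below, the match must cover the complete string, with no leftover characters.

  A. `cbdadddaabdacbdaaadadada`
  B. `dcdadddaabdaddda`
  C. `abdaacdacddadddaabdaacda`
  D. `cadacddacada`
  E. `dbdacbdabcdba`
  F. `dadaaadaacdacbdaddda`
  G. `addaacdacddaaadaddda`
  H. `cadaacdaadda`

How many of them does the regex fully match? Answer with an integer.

A → match
B → match
C → match
D → match
E → no match — must end with `da`
F → match
G → match
H → match
Total matched: 7

7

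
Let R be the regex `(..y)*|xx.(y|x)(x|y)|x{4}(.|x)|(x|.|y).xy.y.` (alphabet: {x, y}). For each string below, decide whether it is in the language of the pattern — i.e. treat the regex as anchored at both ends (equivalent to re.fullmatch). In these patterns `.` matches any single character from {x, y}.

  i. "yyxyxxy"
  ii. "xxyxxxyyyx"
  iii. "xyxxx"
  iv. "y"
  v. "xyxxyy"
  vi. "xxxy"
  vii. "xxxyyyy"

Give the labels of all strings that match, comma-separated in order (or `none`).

i → no match
ii → no match
iii → no match
iv → no match
v → no match
vi → no match
vii → match

vii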